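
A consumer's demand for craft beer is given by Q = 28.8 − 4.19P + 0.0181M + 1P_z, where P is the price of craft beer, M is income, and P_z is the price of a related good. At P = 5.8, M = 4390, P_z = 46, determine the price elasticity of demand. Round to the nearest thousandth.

Q = 28.8 − 4.19(5.8) + 0.0181(4390) + 1(46) = 28.8 − 24.302 + 79.459 + 46 = 129.957.
∂Q/∂P = −4.19, so E_p = (−4.19)·(5.8/129.957) ≈ -0.187.
|E_p| < 1: demand is inelastic.

-0.187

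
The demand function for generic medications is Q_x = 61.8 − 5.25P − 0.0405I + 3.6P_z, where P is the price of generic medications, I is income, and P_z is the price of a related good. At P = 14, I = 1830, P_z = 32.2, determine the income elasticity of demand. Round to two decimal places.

Q_x = 61.8 − 5.25(14) − 0.0405(1830) + 3.6(32.2) = 61.8 − 73.5 − 74.115 + 115.92 = 30.105.
∂Q_x/∂I = −0.0405, so E_I = -0.0405·(1830/30.105) ≈ -2.46.
E_I < 0: inferior good.

-2.46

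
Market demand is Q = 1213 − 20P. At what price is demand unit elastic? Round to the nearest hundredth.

30.33

For linear demand Q = a − bP, E = −bP/(a − bP). |E| = 1 ⇒ bP = a − bP ⇒ P = a/(2b).
P = 1213/(2·20) ≈ 30.33.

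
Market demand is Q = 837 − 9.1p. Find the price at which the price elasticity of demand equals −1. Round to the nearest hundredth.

45.99

For linear demand Q = a − bp, E = −bp/(a − bp). |E| = 1 ⇒ bp = a − bp ⇒ p = a/(2b).
p = 837/(2·9.1) ≈ 45.99.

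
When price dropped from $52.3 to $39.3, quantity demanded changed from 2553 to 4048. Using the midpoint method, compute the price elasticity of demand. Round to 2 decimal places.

-1.60

%Δq = (4048 − 2553)/[(2553 + 4048)/2] = 1495/3300.5 ≈ 0.4530.
%Δp = (39.3 − 52.3)/[(52.3 + 39.3)/2] = -13/45.8 ≈ -0.2838.
Arc elasticity E = %Δq/%Δp ≈ 0.4530/-0.2838 ≈ -1.60.
|E| > 1: demand is elastic over this range.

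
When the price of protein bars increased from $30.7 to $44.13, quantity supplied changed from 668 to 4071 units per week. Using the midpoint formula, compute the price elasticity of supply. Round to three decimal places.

4.001

%ΔQ = (4071 − 668)/[(668 + 4071)/2] = 3403/2369.5 ≈ 1.4362.
%ΔP = (44.13 − 30.7)/[(30.7 + 44.13)/2] = 13.43/37.415 ≈ 0.3589.
Arc elasticity E = %ΔQ/%ΔP ≈ 1.4362/0.3589 ≈ 4.001.
|E| > 1: supply is elastic over this range.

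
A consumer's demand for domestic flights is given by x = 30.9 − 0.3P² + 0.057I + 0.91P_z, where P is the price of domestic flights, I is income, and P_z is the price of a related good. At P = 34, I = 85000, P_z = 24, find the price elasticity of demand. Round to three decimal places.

Substituting, x = 30.9 − 0.3(34)² + 0.057(85000) + 0.91(24) = 30.9 − 346.8 + 4845 + 21.84 = 4550.94.
∂x/∂P = −2·0.3·P = -20.4, so E_p = -20.4·(34/4550.94) ≈ -0.152.
|E_p| < 1: demand is inelastic.

-0.152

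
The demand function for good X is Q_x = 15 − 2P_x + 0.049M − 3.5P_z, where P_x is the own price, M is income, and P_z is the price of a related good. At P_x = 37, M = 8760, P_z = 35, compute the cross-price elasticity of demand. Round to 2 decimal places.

At the given point, Q_x = 15 − 2(37) + 0.049(8760) − 3.5(35) = 15 − 74 + 429.24 − 122.5 = 247.74.
∂Q_x/∂P_z = −3.5, so E_xy = -3.5·(35/247.74) ≈ -0.49.
E_xy < 0: the goods are complements.

-0.49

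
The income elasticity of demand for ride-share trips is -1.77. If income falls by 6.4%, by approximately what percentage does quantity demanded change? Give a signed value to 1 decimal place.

%ΔQ ≈ E × %ΔI = (-1.77) × (-6.4%) ≈ 11.3%.

11.3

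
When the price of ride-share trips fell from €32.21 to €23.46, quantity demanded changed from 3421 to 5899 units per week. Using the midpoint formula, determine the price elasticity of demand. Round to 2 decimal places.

%ΔQ = (5899 − 3421)/[(3421 + 5899)/2] = 2478/4660 ≈ 0.5318.
%ΔP = (23.46 − 32.21)/[(32.21 + 23.46)/2] = -8.75/27.835 ≈ -0.3144.
Arc elasticity E = %ΔQ/%ΔP ≈ 0.5318/-0.3144 ≈ -1.69.
|E| > 1: demand is elastic over this range.

-1.69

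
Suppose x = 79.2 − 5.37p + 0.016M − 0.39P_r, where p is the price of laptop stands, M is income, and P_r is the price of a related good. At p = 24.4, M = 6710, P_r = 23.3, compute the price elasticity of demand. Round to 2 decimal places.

-2.82

Substituting, x = 79.2 − 5.37(24.4) + 0.016(6710) − 0.39(23.3) = 79.2 − 131.028 + 107.36 − 9.087 = 46.445.
∂x/∂p = −5.37, so E_p = (−5.37)·(24.4/46.445) ≈ -2.82.
|E_p| > 1: demand is elastic.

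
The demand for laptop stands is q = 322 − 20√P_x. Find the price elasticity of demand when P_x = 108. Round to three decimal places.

At P_x = 108, q = 114.1539.
dq/dP_x = −20/(2√P_x) = −20/(2·10.3923).
Point elasticity E = (dq/dP_x)·(P_x/q) = -0.9623 × 108/114.1539 ≈ -0.910.
|E| < 1, so demand is inelastic at this price.

-0.910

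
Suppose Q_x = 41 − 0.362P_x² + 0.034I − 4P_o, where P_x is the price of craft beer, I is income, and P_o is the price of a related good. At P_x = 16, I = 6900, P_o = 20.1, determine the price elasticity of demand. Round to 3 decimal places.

-1.808

First evaluate Q_x: 41 − 0.362(16)² + 0.034(6900) − 4(20.1) = 41 − 92.672 + 234.6 − 80.4 = 102.528.
∂Q_x/∂P_x = −2·0.362·P_x = -11.584, so E_p = -11.584·(16/102.528) ≈ -1.808.
|E_p| > 1: demand is elastic.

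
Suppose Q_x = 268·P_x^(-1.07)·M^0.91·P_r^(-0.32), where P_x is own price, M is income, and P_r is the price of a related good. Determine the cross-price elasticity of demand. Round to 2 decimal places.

For a Cobb–Douglas (constant-elasticity) form Q_x = A·P_r^α·…, the elasticity with respect to P_r equals the exponent α at every point.
Here the exponent on P_r is -0.32, so the cross-price elasticity of demand is -0.32.

-0.32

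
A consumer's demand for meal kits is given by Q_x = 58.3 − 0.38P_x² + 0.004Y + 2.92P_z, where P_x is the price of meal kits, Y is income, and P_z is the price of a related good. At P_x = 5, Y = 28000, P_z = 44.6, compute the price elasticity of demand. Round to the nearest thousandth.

-0.065

At the given point, Q_x = 58.3 − 0.38(5)² + 0.004(28000) + 2.92(44.6) = 58.3 − 9.5 + 112 + 130.232 = 291.032.
∂Q_x/∂P_x = −2·0.38·P_x = -3.8, so E_p = -3.8·(5/291.032) ≈ -0.065.
|E_p| < 1: demand is inelastic.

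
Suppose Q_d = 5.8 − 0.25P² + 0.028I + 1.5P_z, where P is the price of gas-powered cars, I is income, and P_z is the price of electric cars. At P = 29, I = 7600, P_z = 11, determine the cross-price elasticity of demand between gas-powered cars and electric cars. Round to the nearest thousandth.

Substituting, Q_d = 5.8 − 0.25(29)² + 0.028(7600) + 1.5(11) = 5.8 − 210.25 + 212.8 + 16.5 = 24.85.
∂Q_d/∂P_z = +1.5, so E_xy = 1.5·(11/24.85) ≈ 0.664.
E_xy > 0: the goods are substitutes.

0.664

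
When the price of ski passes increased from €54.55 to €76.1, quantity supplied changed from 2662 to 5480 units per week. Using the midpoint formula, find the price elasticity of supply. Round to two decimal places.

%ΔQ = (5480 − 2662)/[(2662 + 5480)/2] = 2818/4071 ≈ 0.6922.
%Δp = (76.1 − 54.55)/[(54.55 + 76.1)/2] = 21.55/65.325 ≈ 0.3299.
Arc elasticity E = %ΔQ/%Δp ≈ 0.6922/0.3299 ≈ 2.10.
|E| > 1: supply is elastic over this range.

2.10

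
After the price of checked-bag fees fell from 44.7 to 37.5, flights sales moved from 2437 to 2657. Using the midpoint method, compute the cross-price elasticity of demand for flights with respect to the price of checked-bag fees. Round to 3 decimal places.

%ΔQ_x = (2657 − 2437)/[(2437+2657)/2] = 220/2547 ≈ 0.0864.
%ΔP_y = (37.5 − 44.7)/[(44.7+37.5)/2] ≈ -0.1752.
E_xy = 0.0864/-0.1752 ≈ -0.493.
E_xy < 0, so flights and checked-bag fees are complements.

-0.493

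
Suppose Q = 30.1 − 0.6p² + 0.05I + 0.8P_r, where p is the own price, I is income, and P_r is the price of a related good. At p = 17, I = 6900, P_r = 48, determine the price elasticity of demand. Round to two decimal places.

-1.44

Substituting, Q = 30.1 − 0.6(17)² + 0.05(6900) + 0.8(48) = 30.1 − 173.4 + 345 + 38.4 = 240.1.
∂Q/∂p = −2·0.6·p = -20.4, so E_p = -20.4·(17/240.1) ≈ -1.44.
|E_p| > 1: demand is elastic.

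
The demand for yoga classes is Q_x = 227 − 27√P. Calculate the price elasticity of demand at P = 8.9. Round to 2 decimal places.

At P = 8.9, Q_x = 146.4513.
dQ_x/dP = −27/(2√P) = −27/(2·2.9833).
Point elasticity E = (dQ_x/dP)·(P/Q_x) = -4.5252 × 8.9/146.4513 ≈ -0.28.
|E| < 1, so demand is inelastic at this price.

-0.28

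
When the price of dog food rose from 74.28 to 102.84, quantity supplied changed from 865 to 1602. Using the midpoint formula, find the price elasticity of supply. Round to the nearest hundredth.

%Δq = (1602 − 865)/[(865 + 1602)/2] = 737/1233.5 ≈ 0.5975.
%ΔP = (102.84 − 74.28)/[(74.28 + 102.84)/2] = 28.56/88.56 ≈ 0.3225.
Arc elasticity E = %Δq/%ΔP ≈ 0.5975/0.3225 ≈ 1.85.
|E| > 1: supply is elastic over this range.

1.85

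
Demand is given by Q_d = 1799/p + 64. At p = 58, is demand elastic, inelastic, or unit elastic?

inelastic

At p = 58, Q_d = 95.0172.
dQ_d/dp = −1799/p² = −0.5348.
Point elasticity E = (dQ_d/dp)·(p/Q_d) = -0.5348 × 58/95.0172 ≈ -0.326.
|E| ≈ 0.326 < 1, so demand is inelastic.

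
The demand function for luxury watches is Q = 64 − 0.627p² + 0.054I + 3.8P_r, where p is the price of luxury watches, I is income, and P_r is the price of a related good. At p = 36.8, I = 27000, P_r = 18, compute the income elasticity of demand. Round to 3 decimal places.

Substituting, Q = 64 − 0.627(36.8)² + 0.054(27000) + 3.8(18) = 64 − 849.1085 + 1458 + 68.4 = 741.2915.
∂Q/∂I = +0.054, so E_I = 0.054·(27000/741.2915) ≈ 1.967.
E_I > 1: normal good (luxury).

1.967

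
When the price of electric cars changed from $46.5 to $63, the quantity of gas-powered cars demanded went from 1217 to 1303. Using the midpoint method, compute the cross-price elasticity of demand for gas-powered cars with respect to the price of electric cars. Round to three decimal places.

%ΔQ_x = (1303 − 1217)/[(1217+1303)/2] = 86/1260 ≈ 0.0683.
%ΔP_y = (63 − 46.5)/[(46.5+63)/2] ≈ 0.3014.
E_xy = 0.0683/0.3014 ≈ 0.226.
E_xy > 0, so gas-powered cars and electric cars are substitutes.

0.226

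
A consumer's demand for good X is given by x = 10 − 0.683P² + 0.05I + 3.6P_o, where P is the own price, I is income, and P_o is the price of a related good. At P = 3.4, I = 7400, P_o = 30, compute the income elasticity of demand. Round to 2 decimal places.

0.77

At the given point, x = 10 − 0.683(3.4)² + 0.05(7400) + 3.6(30) = 10 − 7.8955 + 370 + 108 = 480.1045.
∂x/∂I = +0.05, so E_I = 0.05·(7400/480.1045) ≈ 0.77.
E_I ∈ (0,1): normal good (necessity).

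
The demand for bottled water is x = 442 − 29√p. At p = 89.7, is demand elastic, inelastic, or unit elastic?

At p = 89.7, x = 167.3408.
dx/dp = −29/(2√p) = −29/(2·9.471).
Point elasticity E = (dx/dp)·(p/x) = -1.531 × 89.7/167.3408 ≈ -0.821.
|E| ≈ 0.821 < 1, so demand is inelastic.

inelastic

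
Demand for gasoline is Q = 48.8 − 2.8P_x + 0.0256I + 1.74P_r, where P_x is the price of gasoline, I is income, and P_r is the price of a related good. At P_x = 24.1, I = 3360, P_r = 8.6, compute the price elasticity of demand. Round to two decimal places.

Substituting, Q = 48.8 − 2.8(24.1) + 0.0256(3360) + 1.74(8.6) = 48.8 − 67.48 + 86.016 + 14.964 = 82.3.
∂Q/∂P_x = −2.8, so E_p = (−2.8)·(24.1/82.3) ≈ -0.82.
|E_p| < 1: demand is inelastic.

-0.82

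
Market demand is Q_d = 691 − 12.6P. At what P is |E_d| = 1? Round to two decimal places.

27.42

For linear demand Q_d = a − bP, E = −bP/(a − bP). |E| = 1 ⇒ bP = a − bP ⇒ P = a/(2b).
P = 691/(2·12.6) ≈ 27.42.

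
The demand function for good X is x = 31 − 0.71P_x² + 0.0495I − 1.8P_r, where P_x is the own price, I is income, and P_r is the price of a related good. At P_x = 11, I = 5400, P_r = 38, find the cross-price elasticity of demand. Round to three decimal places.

-0.475

Evaluating quantity at (P_x, I, P_r) gives x = 31 − 0.71(11)² + 0.0495(5400) − 1.8(38) = 31 − 85.91 + 267.3 − 68.4 = 143.99.
∂x/∂P_r = −1.8, so E_xy = -1.8·(38/143.99) ≈ -0.475.
E_xy < 0: the goods are complements.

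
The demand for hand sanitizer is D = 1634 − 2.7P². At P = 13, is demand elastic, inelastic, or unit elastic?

inelastic

At P = 13, D = 1177.7.
dD/dP = −2·2.7·P = −70.2.
Point elasticity E = (dD/dP)·(P/D) = -70.2 × 13/1177.7 ≈ -0.775.
|E| ≈ 0.775 < 1, so demand is inelastic.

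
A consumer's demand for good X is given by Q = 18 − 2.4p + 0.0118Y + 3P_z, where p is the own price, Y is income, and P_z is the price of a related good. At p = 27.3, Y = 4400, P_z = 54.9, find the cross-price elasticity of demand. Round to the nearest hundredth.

0.97

Substituting, Q = 18 − 2.4(27.3) + 0.0118(4400) + 3(54.9) = 18 − 65.52 + 51.92 + 164.7 = 169.1.
∂Q/∂P_z = +3, so E_xy = 3·(54.9/169.1) ≈ 0.97.
E_xy > 0: the goods are substitutes.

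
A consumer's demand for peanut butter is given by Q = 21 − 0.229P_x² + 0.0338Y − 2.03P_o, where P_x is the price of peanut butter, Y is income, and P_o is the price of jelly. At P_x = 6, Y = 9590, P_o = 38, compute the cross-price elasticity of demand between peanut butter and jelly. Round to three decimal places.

-0.297

First evaluate Q: 21 − 0.229(6)² + 0.0338(9590) − 2.03(38) = 21 − 8.244 + 324.142 − 77.14 = 259.758.
∂Q/∂P_o = −2.03, so E_xy = -2.03·(38/259.758) ≈ -0.297.
E_xy < 0: the goods are complements.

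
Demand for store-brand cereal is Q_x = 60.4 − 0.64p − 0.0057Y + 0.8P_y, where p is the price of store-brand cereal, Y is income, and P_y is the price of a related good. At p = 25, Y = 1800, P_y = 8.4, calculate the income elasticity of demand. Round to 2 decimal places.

At the given point, Q_x = 60.4 − 0.64(25) − 0.0057(1800) + 0.8(8.4) = 60.4 − 16 − 10.26 + 6.72 = 40.86.
∂Q_x/∂Y = −0.0057, so E_I = -0.0057·(1800/40.86) ≈ -0.25.
E_I < 0: inferior good.

-0.25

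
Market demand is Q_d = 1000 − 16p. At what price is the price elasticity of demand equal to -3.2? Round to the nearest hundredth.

47.62

Set −bp/(a − bp) = −3.2 ⇒ bp = 3.2(a − bp) ⇒ bp(1+3.2) = 3.2·a.
p = 3.2·1000/(16·4.2) ≈ 47.62.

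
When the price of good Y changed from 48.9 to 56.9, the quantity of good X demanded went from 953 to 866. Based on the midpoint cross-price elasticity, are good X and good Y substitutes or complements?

complements

%ΔQ_x = (866 − 953)/[(953+866)/2] = -87/909.5 ≈ -0.0957.
%ΔP_y = (56.9 − 48.9)/[(48.9+56.9)/2] ≈ 0.1512.
E_xy = -0.0957/0.1512 ≈ -0.633.
E_xy < 0, so the goods are complements.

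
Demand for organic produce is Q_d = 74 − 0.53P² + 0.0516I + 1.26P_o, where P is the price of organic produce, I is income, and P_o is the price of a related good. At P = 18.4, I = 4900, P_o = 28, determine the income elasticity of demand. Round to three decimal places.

1.384

Q_d = 74 − 0.53(18.4)² + 0.0516(4900) + 1.26(28) = 74 − 179.4368 + 252.84 + 35.28 = 182.6832.
∂Q_d/∂I = +0.0516, so E_I = 0.0516·(4900/182.6832) ≈ 1.384.
E_I > 1: normal good (luxury).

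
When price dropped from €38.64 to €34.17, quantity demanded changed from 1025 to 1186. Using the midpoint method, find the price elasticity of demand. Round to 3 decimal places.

-1.186

%ΔQ = (1186 − 1025)/[(1025 + 1186)/2] = 161/1105.5 ≈ 0.1456.
%ΔP = (34.17 − 38.64)/[(38.64 + 34.17)/2] = -4.47/36.405 ≈ -0.1228.
Arc elasticity E = %ΔQ/%ΔP ≈ 0.1456/-0.1228 ≈ -1.186.
|E| > 1: demand is elastic over this range.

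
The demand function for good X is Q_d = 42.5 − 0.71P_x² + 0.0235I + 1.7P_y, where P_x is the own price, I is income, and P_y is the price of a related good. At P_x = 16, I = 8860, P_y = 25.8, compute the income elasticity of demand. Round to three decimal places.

1.846

At the given point, Q_d = 42.5 − 0.71(16)² + 0.0235(8860) + 1.7(25.8) = 42.5 − 181.76 + 208.21 + 43.86 = 112.81.
∂Q_d/∂I = +0.0235, so E_I = 0.0235·(8860/112.81) ≈ 1.846.
E_I > 1: normal good (luxury).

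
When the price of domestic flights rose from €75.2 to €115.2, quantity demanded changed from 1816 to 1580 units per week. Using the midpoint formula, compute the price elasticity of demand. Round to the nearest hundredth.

-0.33

%Δq = (1580 − 1816)/[(1816 + 1580)/2] = -236/1698 ≈ -0.1390.
%Δp = (115.2 − 75.2)/[(75.2 + 115.2)/2] = 40/95.2 ≈ 0.4202.
Arc elasticity E = %Δq/%Δp ≈ -0.1390/0.4202 ≈ -0.33.
|E| < 1: demand is inelastic over this range.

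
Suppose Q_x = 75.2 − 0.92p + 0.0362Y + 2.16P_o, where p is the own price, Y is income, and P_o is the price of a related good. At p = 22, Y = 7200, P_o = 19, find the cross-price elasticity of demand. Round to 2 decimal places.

0.12

At the given point, Q_x = 75.2 − 0.92(22) + 0.0362(7200) + 2.16(19) = 75.2 − 20.24 + 260.64 + 41.04 = 356.64.
∂Q_x/∂P_o = +2.16, so E_xy = 2.16·(19/356.64) ≈ 0.12.
E_xy > 0: the goods are substitutes.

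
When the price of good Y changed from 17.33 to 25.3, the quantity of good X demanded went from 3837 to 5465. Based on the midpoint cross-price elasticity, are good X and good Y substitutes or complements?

%ΔQ_x = (5465 − 3837)/[(3837+5465)/2] = 1628/4651 ≈ 0.3500.
%ΔP_y = (25.3 − 17.33)/[(17.33+25.3)/2] ≈ 0.3739.
E_xy = 0.3500/0.3739 ≈ 0.936.
E_xy > 0, so the goods are substitutes.

substitutes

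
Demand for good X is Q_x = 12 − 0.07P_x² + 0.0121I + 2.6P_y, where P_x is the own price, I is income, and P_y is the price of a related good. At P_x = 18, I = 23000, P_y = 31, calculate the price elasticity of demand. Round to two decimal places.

-0.13

At the given point, Q_x = 12 − 0.07(18)² + 0.0121(23000) + 2.6(31) = 12 − 22.68 + 278.3 + 80.6 = 348.22.
∂Q_x/∂P_x = −2·0.07·P_x = -2.52, so E_p = -2.52·(18/348.22) ≈ -0.13.
|E_p| < 1: demand is inelastic.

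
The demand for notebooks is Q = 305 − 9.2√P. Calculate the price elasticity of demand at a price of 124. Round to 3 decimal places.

-0.253

At P = 124, Q = 202.5531.
dQ/dP = −9.2/(2√P) = −9.2/(2·11.1355).
Point elasticity E = (dQ/dP)·(P/Q) = -0.4131 × 124/202.5531 ≈ -0.253.
|E| < 1, so demand is inelastic at this price.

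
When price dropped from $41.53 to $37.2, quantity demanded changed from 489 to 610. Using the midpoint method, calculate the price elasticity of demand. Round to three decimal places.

%Δq = (610 − 489)/[(489 + 610)/2] = 121/549.5 ≈ 0.2202.
%Δp = (37.2 − 41.53)/[(41.53 + 37.2)/2] = -4.33/39.365 ≈ -0.1100.
Arc elasticity E = %Δq/%Δp ≈ 0.2202/-0.1100 ≈ -2.002.
|E| > 1: demand is elastic over this range.

-2.002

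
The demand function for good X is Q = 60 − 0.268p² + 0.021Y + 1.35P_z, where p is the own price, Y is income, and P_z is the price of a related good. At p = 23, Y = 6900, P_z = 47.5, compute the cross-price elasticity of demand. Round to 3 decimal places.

At the given point, Q = 60 − 0.268(23)² + 0.021(6900) + 1.35(47.5) = 60 − 141.772 + 144.9 + 64.125 = 127.253.
∂Q/∂P_z = +1.35, so E_xy = 1.35·(47.5/127.253) ≈ 0.504.
E_xy > 0: the goods are substitutes.

0.504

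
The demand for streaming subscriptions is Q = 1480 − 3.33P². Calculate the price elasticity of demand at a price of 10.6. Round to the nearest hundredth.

At P = 10.6, Q = 1105.8412.
dQ/dP = −2·3.33·P = −70.596.
Point elasticity E = (dQ/dP)·(P/Q) = -70.596 × 10.6/1105.8412 ≈ -0.68.
|E| < 1, so demand is inelastic at this price.

-0.68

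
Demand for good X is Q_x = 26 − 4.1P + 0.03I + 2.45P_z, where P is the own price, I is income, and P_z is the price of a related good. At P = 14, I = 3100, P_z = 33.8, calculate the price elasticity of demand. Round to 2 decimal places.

-0.40

Substituting, Q_x = 26 − 4.1(14) + 0.03(3100) + 2.45(33.8) = 26 − 57.4 + 93 + 82.81 = 144.41.
∂Q_x/∂P = −4.1, so E_p = (−4.1)·(14/144.41) ≈ -0.40.
|E_p| < 1: demand is inelastic.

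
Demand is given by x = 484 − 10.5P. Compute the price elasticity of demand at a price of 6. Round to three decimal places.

-0.150

At P = 6, x = 421.
dx/dP = −10.5.
Point elasticity E = (dx/dP)·(P/x) = -10.5 × 6/421 ≈ -0.150.
|E| < 1, so demand is inelastic at this price.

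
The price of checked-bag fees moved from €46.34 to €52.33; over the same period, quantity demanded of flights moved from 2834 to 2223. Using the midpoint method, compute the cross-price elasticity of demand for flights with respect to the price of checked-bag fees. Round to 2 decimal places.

%ΔQ_x = (2223 − 2834)/[(2834+2223)/2] = -611/2528.5 ≈ -0.2416.
%ΔP_y = (52.33 − 46.34)/[(46.34+52.33)/2] ≈ 0.1214.
E_xy = -0.2416/0.1214 ≈ -1.99.
E_xy < 0, so flights and checked-bag fees are complements.

-1.99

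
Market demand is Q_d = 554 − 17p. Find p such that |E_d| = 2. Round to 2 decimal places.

21.73

Set −bp/(a − bp) = −2 ⇒ bp = 2(a − bp) ⇒ bp(1+2) = 2·a.
p = 2·554/(17·3) ≈ 21.73.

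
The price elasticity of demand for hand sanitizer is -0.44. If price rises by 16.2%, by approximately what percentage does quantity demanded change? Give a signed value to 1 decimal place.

%ΔQ ≈ E × %ΔP = (-0.44) × (16.2%) ≈ -7.1%.

-7.1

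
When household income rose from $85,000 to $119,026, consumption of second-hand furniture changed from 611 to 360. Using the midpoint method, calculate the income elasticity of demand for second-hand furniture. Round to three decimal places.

%ΔQ = (360 − 611)/[(611+360)/2] = -251/485.5 ≈ -0.5170.
%ΔI = (119,026 − 85,000)/[(85,000+119,026)/2] = 34026/102013 ≈ 0.3335.
E_I = %ΔQ/%ΔI ≈ -1.550.
E_I < 0: inferior good.

-1.550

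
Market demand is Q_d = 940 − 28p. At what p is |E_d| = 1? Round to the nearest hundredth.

For linear demand Q_d = a − bp, E = −bp/(a − bp). |E| = 1 ⇒ bp = a − bp ⇒ p = a/(2b).
p = 940/(2·28) ≈ 16.79.

16.79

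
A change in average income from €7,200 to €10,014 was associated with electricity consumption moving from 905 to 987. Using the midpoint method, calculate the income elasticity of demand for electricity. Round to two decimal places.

0.27

%ΔQ = (987 − 905)/[(905+987)/2] = 82/946 ≈ 0.0867.
%ΔI = (10,014 − 7,200)/[(7,200+10,014)/2] = 2814/8607 ≈ 0.3269.
E_I = %ΔQ/%ΔI ≈ 0.27.
E_I ∈ (0,1): normal good (necessity).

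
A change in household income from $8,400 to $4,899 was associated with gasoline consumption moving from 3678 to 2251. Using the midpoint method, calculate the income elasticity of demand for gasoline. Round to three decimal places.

%ΔQ = (2251 − 3678)/[(3678+2251)/2] = -1427/2964.5 ≈ -0.4814.
%ΔY = (4,899 − 8,400)/[(8,400+4,899)/2] = -3501/6649.5 ≈ -0.5265.
E_I = %ΔQ/%ΔY ≈ 0.914.
E_I ∈ (0,1): normal good (necessity).

0.914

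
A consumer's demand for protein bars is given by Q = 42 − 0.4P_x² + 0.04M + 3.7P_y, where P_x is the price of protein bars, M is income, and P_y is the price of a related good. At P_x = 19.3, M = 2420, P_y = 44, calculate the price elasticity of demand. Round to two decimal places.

-1.95

Q = 42 − 0.4(19.3)² + 0.04(2420) + 3.7(44) = 42 − 148.996 + 96.8 + 162.8 = 152.604.
∂Q/∂P_x = −2·0.4·P_x = -15.44, so E_p = -15.44·(19.3/152.604) ≈ -1.95.
|E_p| > 1: demand is elastic.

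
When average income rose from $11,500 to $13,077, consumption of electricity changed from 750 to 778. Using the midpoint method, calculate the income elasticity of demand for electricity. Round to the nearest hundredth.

%ΔQ = (778 − 750)/[(750+778)/2] = 28/764 ≈ 0.0366.
%ΔM = (13,077 − 11,500)/[(11,500+13,077)/2] = 1577/12288.5 ≈ 0.1283.
E_I = %ΔQ/%ΔM ≈ 0.29.
E_I ∈ (0,1): normal good (necessity).

0.29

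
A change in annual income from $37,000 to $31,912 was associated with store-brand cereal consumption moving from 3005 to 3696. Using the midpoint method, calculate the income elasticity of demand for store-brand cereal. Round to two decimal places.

-1.40

%ΔQ = (3696 − 3005)/[(3005+3696)/2] = 691/3350.5 ≈ 0.2062.
%ΔY = (31,912 − 37,000)/[(37,000+31,912)/2] = -5088/34456 ≈ -0.1477.
E_I = %ΔQ/%ΔY ≈ -1.40.
E_I < 0: inferior good.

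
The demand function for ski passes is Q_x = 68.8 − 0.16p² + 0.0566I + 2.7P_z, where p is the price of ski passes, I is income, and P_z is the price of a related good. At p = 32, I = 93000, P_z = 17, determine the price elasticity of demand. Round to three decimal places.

First evaluate Q_x: 68.8 − 0.16(32)² + 0.0566(93000) + 2.7(17) = 68.8 − 163.84 + 5263.8 + 45.9 = 5214.66.
∂Q_x/∂p = −2·0.16·p = -10.24, so E_p = -10.24·(32/5214.66) ≈ -0.063.
|E_p| < 1: demand is inelastic.

-0.063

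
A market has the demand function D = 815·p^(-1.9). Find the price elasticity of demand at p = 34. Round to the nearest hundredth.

For a Cobb–Douglas (constant-elasticity) form D = A·p^α·…, the elasticity with respect to p equals the exponent α at every point.
Here the exponent on p is -1.9, so the price elasticity of demand is -1.90.

-1.90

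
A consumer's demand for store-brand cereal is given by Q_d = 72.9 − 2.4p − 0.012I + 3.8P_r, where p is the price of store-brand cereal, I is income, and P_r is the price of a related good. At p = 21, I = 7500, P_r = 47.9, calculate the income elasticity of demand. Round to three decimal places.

-0.786

Substituting, Q_d = 72.9 − 2.4(21) − 0.012(7500) + 3.8(47.9) = 72.9 − 50.4 − 90 + 182.02 = 114.52.
∂Q_d/∂I = −0.012, so E_I = -0.012·(7500/114.52) ≈ -0.786.
E_I < 0: inferior good.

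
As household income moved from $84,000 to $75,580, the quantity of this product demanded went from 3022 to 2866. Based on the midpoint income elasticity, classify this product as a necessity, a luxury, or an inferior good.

%ΔQ = (2866 − 3022)/[(3022+2866)/2] = -156/2944 ≈ -0.0530.
%ΔI = (75,580 − 84,000)/[(84,000+75,580)/2] = -8420/79790 ≈ -0.1055.
E_I = %ΔQ/%ΔI ≈ 0.502.
E_I ∈ (0,1): normal good (necessity).

necessity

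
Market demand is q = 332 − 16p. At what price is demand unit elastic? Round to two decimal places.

For linear demand q = a − bp, E = −bp/(a − bp). |E| = 1 ⇒ bp = a − bp ⇒ p = a/(2b).
p = 332/(2·16) ≈ 10.38.

10.38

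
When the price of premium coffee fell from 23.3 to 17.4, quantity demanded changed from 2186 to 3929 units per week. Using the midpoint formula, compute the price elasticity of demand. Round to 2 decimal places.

-1.97

%ΔQ = (3929 − 2186)/[(2186 + 3929)/2] = 1743/3057.5 ≈ 0.5701.
%Δp = (17.4 − 23.3)/[(23.3 + 17.4)/2] = -5.9/20.35 ≈ -0.2899.
Arc elasticity E = %ΔQ/%Δp ≈ 0.5701/-0.2899 ≈ -1.97.
|E| > 1: demand is elastic over this range.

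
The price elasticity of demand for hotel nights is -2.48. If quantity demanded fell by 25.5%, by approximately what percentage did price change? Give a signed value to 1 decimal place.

10.3

%ΔQ ≈ E × %ΔP ⇒ %ΔP = %ΔQ / E = (-25.5%)/(-2.48) ≈ 10.3%.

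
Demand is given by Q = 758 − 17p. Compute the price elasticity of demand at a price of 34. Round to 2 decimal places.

At p = 34, Q = 180.
dQ/dp = −17.
Point elasticity E = (dQ/dp)·(p/Q) = -17 × 34/180 ≈ -3.21.
|E| > 1, so demand is elastic at this price.

-3.21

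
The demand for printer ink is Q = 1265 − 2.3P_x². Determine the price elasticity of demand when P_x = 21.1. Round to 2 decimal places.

-8.50

At P_x = 21.1, Q = 241.017.
dQ/dP_x = −2·2.3·P_x = −97.06.
Point elasticity E = (dQ/dP_x)·(P_x/Q) = -97.06 × 21.1/241.017 ≈ -8.50.
|E| > 1, so demand is elastic at this price.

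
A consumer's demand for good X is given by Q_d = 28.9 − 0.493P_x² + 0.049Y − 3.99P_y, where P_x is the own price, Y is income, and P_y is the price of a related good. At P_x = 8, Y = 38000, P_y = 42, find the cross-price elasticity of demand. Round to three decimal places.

-0.099

Q_d = 28.9 − 0.493(8)² + 0.049(38000) − 3.99(42) = 28.9 − 31.552 + 1862 − 167.58 = 1691.768.
∂Q_d/∂P_y = −3.99, so E_xy = -3.99·(42/1691.768) ≈ -0.099.
E_xy < 0: the goods are complements.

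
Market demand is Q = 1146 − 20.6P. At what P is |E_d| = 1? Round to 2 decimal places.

For linear demand Q = a − bP, E = −bP/(a − bP). |E| = 1 ⇒ bP = a − bP ⇒ P = a/(2b).
P = 1146/(2·20.6) ≈ 27.82.

27.82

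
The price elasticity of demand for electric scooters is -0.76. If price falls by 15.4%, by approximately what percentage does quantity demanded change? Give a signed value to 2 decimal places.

11.70

%ΔQ ≈ E × %ΔP = (-0.76) × (-15.4%) ≈ 11.70%.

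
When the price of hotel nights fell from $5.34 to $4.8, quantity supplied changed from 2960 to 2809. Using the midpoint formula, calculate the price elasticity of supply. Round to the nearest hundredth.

%ΔQ = (2809 − 2960)/[(2960 + 2809)/2] = -151/2884.5 ≈ -0.0523.
%ΔP = (4.8 − 5.34)/[(5.34 + 4.8)/2] = -0.54/5.07 ≈ -0.1065.
Arc elasticity E = %ΔQ/%ΔP ≈ -0.0523/-0.1065 ≈ 0.49.
|E| < 1: supply is inelastic over this range.

0.49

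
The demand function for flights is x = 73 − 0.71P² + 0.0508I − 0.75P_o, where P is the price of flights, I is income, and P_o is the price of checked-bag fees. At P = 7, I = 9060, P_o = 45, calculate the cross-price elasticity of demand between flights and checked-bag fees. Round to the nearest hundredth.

-0.07

Substituting, x = 73 − 0.71(7)² + 0.0508(9060) − 0.75(45) = 73 − 34.79 + 460.248 − 33.75 = 464.708.
∂x/∂P_o = −0.75, so E_xy = -0.75·(45/464.708) ≈ -0.07.
E_xy < 0: the goods are complements.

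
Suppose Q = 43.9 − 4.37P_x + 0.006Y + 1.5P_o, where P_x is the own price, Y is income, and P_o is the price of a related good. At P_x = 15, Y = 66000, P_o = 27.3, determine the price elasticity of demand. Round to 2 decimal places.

-0.16

Q = 43.9 − 4.37(15) + 0.006(66000) + 1.5(27.3) = 43.9 − 65.55 + 396 + 40.95 = 415.3.
∂Q/∂P_x = −4.37, so E_p = (−4.37)·(15/415.3) ≈ -0.16.
|E_p| < 1: demand is inelastic.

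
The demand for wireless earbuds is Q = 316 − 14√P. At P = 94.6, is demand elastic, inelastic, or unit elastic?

At P = 94.6, Q = 179.8325.
dQ/dP = −14/(2√P) = −14/(2·9.7263).
Point elasticity E = (dQ/dP)·(P/Q) = -0.7197 × 94.6/179.8325 ≈ -0.379.
|E| ≈ 0.379 < 1, so demand is inelastic.

inelastic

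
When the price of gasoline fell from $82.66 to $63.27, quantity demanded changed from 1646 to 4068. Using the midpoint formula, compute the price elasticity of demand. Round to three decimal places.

-3.190

%Δq = (4068 − 1646)/[(1646 + 4068)/2] = 2422/2857 ≈ 0.8477.
%Δp = (63.27 − 82.66)/[(82.66 + 63.27)/2] = -19.39/72.965 ≈ -0.2657.
Arc elasticity E = %Δq/%Δp ≈ 0.8477/-0.2657 ≈ -3.190.
|E| > 1: demand is elastic over this range.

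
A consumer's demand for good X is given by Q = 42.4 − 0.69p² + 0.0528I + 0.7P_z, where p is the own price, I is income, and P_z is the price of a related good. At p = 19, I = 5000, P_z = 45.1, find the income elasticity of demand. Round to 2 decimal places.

2.97

First evaluate Q: 42.4 − 0.69(19)² + 0.0528(5000) + 0.7(45.1) = 42.4 − 249.09 + 264 + 31.57 = 88.88.
∂Q/∂I = +0.0528, so E_I = 0.0528·(5000/88.88) ≈ 2.97.
E_I > 1: normal good (luxury).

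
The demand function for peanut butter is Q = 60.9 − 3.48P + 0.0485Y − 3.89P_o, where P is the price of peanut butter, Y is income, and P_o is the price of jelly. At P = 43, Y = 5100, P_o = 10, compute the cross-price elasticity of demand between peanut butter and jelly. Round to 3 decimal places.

-0.325

At the given point, Q = 60.9 − 3.48(43) + 0.0485(5100) − 3.89(10) = 60.9 − 149.64 + 247.35 − 38.9 = 119.71.
∂Q/∂P_o = −3.89, so E_xy = -3.89·(10/119.71) ≈ -0.325.
E_xy < 0: the goods are complements.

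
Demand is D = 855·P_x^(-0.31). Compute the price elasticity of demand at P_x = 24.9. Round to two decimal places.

-0.31

For a Cobb–Douglas (constant-elasticity) form D = A·P_x^α·…, the elasticity with respect to P_x equals the exponent α at every point.
Here the exponent on P_x is -0.31, so the price elasticity of demand is -0.31.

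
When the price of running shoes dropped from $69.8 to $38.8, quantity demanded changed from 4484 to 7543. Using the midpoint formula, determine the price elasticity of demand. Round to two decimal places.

-0.89

%ΔQ = (7543 − 4484)/[(4484 + 7543)/2] = 3059/6013.5 ≈ 0.5087.
%Δp = (38.8 − 69.8)/[(69.8 + 38.8)/2] = -31/54.3 ≈ -0.5709.
Arc elasticity E = %ΔQ/%Δp ≈ 0.5087/-0.5709 ≈ -0.89.
|E| < 1: demand is inelastic over this range.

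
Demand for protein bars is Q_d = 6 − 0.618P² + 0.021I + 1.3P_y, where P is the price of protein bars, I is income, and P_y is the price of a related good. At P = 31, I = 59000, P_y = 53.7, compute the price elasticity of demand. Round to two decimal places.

-1.65

Q_d = 6 − 0.618(31)² + 0.021(59000) + 1.3(53.7) = 6 − 593.898 + 1239 + 69.81 = 720.912.
∂Q_d/∂P = −2·0.618·P = -38.316, so E_p = -38.316·(31/720.912) ≈ -1.65.
|E_p| > 1: demand is elastic.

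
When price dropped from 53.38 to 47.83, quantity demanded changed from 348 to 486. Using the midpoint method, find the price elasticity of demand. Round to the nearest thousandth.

-3.017

%ΔQ = (486 − 348)/[(348 + 486)/2] = 138/417 ≈ 0.3309.
%ΔP = (47.83 − 53.38)/[(53.38 + 47.83)/2] = -5.55/50.605 ≈ -0.1097.
Arc elasticity E = %ΔQ/%ΔP ≈ 0.3309/-0.1097 ≈ -3.017.
|E| > 1: demand is elastic over this range.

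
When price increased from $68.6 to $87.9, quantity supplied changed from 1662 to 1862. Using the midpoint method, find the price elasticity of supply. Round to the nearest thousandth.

%Δq = (1862 − 1662)/[(1662 + 1862)/2] = 200/1762 ≈ 0.1135.
%Δp = (87.9 − 68.6)/[(68.6 + 87.9)/2] = 19.3/78.25 ≈ 0.2466.
Arc elasticity E = %Δq/%Δp ≈ 0.1135/0.2466 ≈ 0.460.
|E| < 1: supply is inelastic over this range.

0.460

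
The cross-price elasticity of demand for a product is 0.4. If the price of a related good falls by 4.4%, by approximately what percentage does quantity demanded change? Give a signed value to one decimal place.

-1.8

%ΔQ ≈ E × %ΔP_y = (0.4) × (-4.4%) ≈ -1.8%.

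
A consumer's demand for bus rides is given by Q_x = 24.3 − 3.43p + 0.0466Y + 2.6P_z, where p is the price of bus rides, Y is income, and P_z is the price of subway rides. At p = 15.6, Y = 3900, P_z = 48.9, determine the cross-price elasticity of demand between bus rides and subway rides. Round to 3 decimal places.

0.455

Q_x = 24.3 − 3.43(15.6) + 0.0466(3900) + 2.6(48.9) = 24.3 − 53.508 + 181.74 + 127.14 = 279.672.
∂Q_x/∂P_z = +2.6, so E_xy = 2.6·(48.9/279.672) ≈ 0.455.
E_xy > 0: the goods are substitutes.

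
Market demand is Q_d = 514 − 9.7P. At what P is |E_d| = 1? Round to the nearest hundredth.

26.49

For linear demand Q_d = a − bP, E = −bP/(a − bP). |E| = 1 ⇒ bP = a − bP ⇒ P = a/(2b).
P = 514/(2·9.7) ≈ 26.49.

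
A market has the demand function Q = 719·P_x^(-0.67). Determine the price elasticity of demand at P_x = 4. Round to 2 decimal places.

-0.67

For a Cobb–Douglas (constant-elasticity) form Q = A·P_x^α·…, the elasticity with respect to P_x equals the exponent α at every point.
Here the exponent on P_x is -0.67, so the price elasticity of demand is -0.67.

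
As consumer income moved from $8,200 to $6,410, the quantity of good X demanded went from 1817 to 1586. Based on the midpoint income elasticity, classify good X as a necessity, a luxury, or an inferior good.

necessity

%ΔQ = (1586 − 1817)/[(1817+1586)/2] = -231/1701.5 ≈ -0.1358.
%ΔM = (6,410 − 8,200)/[(8,200+6,410)/2] = -1790/7305 ≈ -0.2450.
E_I = %ΔQ/%ΔM ≈ 0.554.
E_I ∈ (0,1): normal good (necessity).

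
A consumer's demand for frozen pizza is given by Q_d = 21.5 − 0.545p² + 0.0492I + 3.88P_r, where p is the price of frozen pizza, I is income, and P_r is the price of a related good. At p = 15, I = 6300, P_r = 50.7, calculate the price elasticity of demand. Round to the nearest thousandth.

First evaluate Q_d: 21.5 − 0.545(15)² + 0.0492(6300) + 3.88(50.7) = 21.5 − 122.625 + 309.96 + 196.716 = 405.551.
∂Q_d/∂p = −2·0.545·p = -16.35, so E_p = -16.35·(15/405.551) ≈ -0.605.
|E_p| < 1: demand is inelastic.

-0.605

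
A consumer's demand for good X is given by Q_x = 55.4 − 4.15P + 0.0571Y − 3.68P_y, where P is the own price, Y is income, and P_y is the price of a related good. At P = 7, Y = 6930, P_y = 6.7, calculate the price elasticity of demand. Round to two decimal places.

-0.07

Evaluating quantity at (P, Y, P_y) gives Q_x = 55.4 − 4.15(7) + 0.0571(6930) − 3.68(6.7) = 55.4 − 29.05 + 395.703 − 24.656 = 397.397.
∂Q_x/∂P = −4.15, so E_p = (−4.15)·(7/397.397) ≈ -0.07.
|E_p| < 1: demand is inelastic.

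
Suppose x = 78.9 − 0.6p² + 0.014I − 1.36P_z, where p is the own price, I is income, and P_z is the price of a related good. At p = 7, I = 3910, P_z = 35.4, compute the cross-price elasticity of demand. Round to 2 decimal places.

First evaluate x: 78.9 − 0.6(7)² + 0.014(3910) − 1.36(35.4) = 78.9 − 29.4 + 54.74 − 48.144 = 56.096.
∂x/∂P_z = −1.36, so E_xy = -1.36·(35.4/56.096) ≈ -0.86.
E_xy < 0: the goods are complements.

-0.86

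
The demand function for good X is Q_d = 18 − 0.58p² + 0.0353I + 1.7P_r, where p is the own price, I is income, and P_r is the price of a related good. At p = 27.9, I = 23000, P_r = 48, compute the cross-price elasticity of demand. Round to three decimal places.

Substituting, Q_d = 18 − 0.58(27.9)² + 0.0353(23000) + 1.7(48) = 18 − 451.4778 + 811.9 + 81.6 = 460.0222.
∂Q_d/∂P_r = +1.7, so E_xy = 1.7·(48/460.0222) ≈ 0.177.
E_xy > 0: the goods are substitutes.

0.177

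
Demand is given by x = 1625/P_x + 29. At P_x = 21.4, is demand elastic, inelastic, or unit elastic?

inelastic

At P_x = 21.4, x = 104.9346.
dx/dP_x = −1625/P_x² = −3.5483.
Point elasticity E = (dx/dP_x)·(P_x/x) = -3.5483 × 21.4/104.9346 ≈ -0.724.
|E| ≈ 0.724 < 1, so demand is inelastic.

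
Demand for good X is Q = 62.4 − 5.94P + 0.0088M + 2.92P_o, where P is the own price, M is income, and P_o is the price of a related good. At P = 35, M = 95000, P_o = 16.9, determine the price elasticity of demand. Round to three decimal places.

-0.281

At the given point, Q = 62.4 − 5.94(35) + 0.0088(95000) + 2.92(16.9) = 62.4 − 207.9 + 836 + 49.348 = 739.848.
∂Q/∂P = −5.94, so E_p = (−5.94)·(35/739.848) ≈ -0.281.
|E_p| < 1: demand is inelastic.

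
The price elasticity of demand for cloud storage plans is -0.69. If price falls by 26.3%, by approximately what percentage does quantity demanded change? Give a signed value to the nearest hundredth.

18.15

%ΔQ ≈ E × %ΔP = (-0.69) × (-26.3%) ≈ 18.15%.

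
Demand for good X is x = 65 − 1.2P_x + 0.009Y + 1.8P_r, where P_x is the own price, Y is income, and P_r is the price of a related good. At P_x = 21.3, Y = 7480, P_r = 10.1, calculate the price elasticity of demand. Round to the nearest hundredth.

-0.20

At the given point, x = 65 − 1.2(21.3) + 0.009(7480) + 1.8(10.1) = 65 − 25.56 + 67.32 + 18.18 = 124.94.
∂x/∂P_x = −1.2, so E_p = (−1.2)·(21.3/124.94) ≈ -0.20.
|E_p| < 1: demand is inelastic.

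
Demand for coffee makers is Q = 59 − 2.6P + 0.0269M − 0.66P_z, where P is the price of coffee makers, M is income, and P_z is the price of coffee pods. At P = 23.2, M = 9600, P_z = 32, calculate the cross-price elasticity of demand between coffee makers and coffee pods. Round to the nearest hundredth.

-0.09

Q = 59 − 2.6(23.2) + 0.0269(9600) − 0.66(32) = 59 − 60.32 + 258.24 − 21.12 = 235.8.
∂Q/∂P_z = −0.66, so E_xy = -0.66·(32/235.8) ≈ -0.09.
E_xy < 0: the goods are complements.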